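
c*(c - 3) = c^2 - 3*c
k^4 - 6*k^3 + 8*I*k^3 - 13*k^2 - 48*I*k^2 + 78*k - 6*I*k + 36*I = (k - 6)*(k + I)^2*(k + 6*I)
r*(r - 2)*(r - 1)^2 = r^4 - 4*r^3 + 5*r^2 - 2*r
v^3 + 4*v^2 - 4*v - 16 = (v - 2)*(v + 2)*(v + 4)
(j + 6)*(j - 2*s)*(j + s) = j^3 - j^2*s + 6*j^2 - 2*j*s^2 - 6*j*s - 12*s^2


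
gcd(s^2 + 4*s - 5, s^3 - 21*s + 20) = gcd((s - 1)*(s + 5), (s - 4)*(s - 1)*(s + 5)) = s^2 + 4*s - 5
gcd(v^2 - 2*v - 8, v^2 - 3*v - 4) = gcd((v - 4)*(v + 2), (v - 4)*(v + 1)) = v - 4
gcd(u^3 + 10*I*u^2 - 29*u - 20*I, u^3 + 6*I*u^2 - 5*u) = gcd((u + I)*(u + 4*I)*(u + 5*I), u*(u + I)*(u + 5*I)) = u^2 + 6*I*u - 5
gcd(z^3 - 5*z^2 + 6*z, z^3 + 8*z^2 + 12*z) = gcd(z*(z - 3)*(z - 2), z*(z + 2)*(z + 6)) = z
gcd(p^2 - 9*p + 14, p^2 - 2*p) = p - 2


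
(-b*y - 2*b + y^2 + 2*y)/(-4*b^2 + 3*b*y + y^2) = (y + 2)/(4*b + y)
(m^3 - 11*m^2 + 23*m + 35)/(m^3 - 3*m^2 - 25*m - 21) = (m - 5)/(m + 3)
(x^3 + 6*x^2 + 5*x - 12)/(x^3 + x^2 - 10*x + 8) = (x + 3)/(x - 2)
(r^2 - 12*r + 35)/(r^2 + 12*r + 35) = (r^2 - 12*r + 35)/(r^2 + 12*r + 35)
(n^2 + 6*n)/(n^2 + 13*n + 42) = n/(n + 7)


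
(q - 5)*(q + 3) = q^2 - 2*q - 15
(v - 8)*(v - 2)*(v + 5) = v^3 - 5*v^2 - 34*v + 80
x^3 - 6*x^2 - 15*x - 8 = (x - 8)*(x + 1)^2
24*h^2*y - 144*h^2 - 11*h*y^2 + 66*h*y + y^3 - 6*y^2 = (-8*h + y)*(-3*h + y)*(y - 6)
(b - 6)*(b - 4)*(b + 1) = b^3 - 9*b^2 + 14*b + 24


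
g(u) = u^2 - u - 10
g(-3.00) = 2.00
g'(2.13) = 3.26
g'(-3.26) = -7.52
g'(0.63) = 0.26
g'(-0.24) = -1.48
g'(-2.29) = -5.58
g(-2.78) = 0.51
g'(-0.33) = -1.66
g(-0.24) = -9.70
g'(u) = 2*u - 1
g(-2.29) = -2.47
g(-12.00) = 146.00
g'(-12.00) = -25.00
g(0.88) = -10.11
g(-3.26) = 3.89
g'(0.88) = 0.76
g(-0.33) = -9.56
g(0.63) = -10.23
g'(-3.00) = -7.00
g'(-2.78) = -6.56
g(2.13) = -7.59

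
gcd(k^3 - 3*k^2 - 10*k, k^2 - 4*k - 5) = k - 5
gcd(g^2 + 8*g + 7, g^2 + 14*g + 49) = g + 7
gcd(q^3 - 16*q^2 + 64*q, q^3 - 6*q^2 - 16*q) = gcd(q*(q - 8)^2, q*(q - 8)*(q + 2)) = q^2 - 8*q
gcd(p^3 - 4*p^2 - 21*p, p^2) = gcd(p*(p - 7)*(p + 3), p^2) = p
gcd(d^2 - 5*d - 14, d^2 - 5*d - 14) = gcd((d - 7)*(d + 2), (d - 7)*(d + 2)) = d^2 - 5*d - 14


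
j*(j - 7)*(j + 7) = j^3 - 49*j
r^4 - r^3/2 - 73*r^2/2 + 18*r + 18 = (r - 6)*(r - 1)*(r + 1/2)*(r + 6)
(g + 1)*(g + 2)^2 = g^3 + 5*g^2 + 8*g + 4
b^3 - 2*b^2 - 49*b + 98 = (b - 7)*(b - 2)*(b + 7)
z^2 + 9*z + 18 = (z + 3)*(z + 6)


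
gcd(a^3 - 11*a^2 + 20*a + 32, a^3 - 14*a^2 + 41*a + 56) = a^2 - 7*a - 8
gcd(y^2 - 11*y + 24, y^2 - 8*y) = y - 8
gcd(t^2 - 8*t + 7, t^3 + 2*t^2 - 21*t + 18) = t - 1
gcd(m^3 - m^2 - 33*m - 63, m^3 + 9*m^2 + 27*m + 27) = m^2 + 6*m + 9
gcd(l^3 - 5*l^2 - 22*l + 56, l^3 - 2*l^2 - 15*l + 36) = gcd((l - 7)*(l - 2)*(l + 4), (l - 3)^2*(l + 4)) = l + 4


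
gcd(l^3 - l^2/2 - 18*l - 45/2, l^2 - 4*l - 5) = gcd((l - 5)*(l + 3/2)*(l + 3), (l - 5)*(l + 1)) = l - 5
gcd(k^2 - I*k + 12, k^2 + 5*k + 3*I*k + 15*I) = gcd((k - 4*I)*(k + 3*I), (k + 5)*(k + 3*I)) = k + 3*I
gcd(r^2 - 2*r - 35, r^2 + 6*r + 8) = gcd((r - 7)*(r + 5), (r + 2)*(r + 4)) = 1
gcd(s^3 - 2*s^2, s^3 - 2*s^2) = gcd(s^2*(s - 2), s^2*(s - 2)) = s^3 - 2*s^2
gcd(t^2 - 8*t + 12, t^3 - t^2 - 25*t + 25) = 1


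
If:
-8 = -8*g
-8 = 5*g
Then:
No Solution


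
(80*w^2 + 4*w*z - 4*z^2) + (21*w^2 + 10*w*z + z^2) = 101*w^2 + 14*w*z - 3*z^2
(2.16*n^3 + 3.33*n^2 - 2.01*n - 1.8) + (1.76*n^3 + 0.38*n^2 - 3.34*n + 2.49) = 3.92*n^3 + 3.71*n^2 - 5.35*n + 0.69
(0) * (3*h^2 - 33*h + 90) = 0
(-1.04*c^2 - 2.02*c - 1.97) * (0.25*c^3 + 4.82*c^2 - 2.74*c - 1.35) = -0.26*c^5 - 5.5178*c^4 - 7.3793*c^3 - 2.5566*c^2 + 8.1248*c + 2.6595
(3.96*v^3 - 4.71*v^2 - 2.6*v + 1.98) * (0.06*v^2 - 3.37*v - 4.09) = 0.2376*v^5 - 13.6278*v^4 - 0.479699999999999*v^3 + 28.1447*v^2 + 3.9614*v - 8.0982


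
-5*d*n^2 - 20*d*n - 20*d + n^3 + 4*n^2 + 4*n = (-5*d + n)*(n + 2)^2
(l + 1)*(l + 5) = l^2 + 6*l + 5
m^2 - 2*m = m*(m - 2)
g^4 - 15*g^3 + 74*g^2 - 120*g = g*(g - 6)*(g - 5)*(g - 4)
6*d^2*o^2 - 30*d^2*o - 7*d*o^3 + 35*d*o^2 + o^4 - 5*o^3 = o*(-6*d + o)*(-d + o)*(o - 5)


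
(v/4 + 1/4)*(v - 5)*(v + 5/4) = v^3/4 - 11*v^2/16 - 5*v/2 - 25/16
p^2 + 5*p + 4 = (p + 1)*(p + 4)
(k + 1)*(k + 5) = k^2 + 6*k + 5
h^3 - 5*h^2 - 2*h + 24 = (h - 4)*(h - 3)*(h + 2)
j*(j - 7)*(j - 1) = j^3 - 8*j^2 + 7*j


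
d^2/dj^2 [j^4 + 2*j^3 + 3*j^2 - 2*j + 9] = 12*j^2 + 12*j + 6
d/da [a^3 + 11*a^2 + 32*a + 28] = 3*a^2 + 22*a + 32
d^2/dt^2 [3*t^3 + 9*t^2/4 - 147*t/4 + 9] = 18*t + 9/2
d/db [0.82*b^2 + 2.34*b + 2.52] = 1.64*b + 2.34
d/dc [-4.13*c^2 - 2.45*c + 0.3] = -8.26*c - 2.45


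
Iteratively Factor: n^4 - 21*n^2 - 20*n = (n + 4)*(n^3 - 4*n^2 - 5*n) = (n + 1)*(n + 4)*(n^2 - 5*n) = (n - 5)*(n + 1)*(n + 4)*(n)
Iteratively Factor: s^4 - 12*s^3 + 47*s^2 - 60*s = (s - 4)*(s^3 - 8*s^2 + 15*s) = s*(s - 4)*(s^2 - 8*s + 15) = s*(s - 4)*(s - 3)*(s - 5)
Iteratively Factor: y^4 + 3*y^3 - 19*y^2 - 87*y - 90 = (y + 2)*(y^3 + y^2 - 21*y - 45) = (y + 2)*(y + 3)*(y^2 - 2*y - 15) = (y - 5)*(y + 2)*(y + 3)*(y + 3)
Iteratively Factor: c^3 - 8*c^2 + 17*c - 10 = (c - 1)*(c^2 - 7*c + 10) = (c - 2)*(c - 1)*(c - 5)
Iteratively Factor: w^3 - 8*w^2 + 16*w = (w - 4)*(w^2 - 4*w) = w*(w - 4)*(w - 4)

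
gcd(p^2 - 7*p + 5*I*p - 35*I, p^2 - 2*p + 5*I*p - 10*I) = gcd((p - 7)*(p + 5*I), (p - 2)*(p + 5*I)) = p + 5*I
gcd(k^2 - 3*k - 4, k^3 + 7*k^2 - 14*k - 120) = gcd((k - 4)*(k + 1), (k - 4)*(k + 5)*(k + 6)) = k - 4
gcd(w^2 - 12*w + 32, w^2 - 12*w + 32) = w^2 - 12*w + 32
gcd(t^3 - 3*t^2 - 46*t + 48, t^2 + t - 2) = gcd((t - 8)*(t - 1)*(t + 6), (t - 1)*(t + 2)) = t - 1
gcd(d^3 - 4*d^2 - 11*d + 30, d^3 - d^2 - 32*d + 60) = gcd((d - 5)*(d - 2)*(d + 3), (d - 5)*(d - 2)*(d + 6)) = d^2 - 7*d + 10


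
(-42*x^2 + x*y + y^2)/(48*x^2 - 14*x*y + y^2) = (-7*x - y)/(8*x - y)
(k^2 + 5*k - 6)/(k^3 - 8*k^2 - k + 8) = (k + 6)/(k^2 - 7*k - 8)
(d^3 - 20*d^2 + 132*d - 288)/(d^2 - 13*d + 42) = (d^2 - 14*d + 48)/(d - 7)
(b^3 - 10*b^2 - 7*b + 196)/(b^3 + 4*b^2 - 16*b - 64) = (b^2 - 14*b + 49)/(b^2 - 16)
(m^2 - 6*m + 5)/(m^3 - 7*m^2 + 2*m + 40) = (m - 1)/(m^2 - 2*m - 8)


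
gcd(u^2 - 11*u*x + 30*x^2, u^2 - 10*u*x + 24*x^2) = -u + 6*x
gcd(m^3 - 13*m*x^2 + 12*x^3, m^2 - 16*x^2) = m + 4*x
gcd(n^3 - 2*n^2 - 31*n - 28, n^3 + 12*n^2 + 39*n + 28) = n^2 + 5*n + 4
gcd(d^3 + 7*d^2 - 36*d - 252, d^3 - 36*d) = d^2 - 36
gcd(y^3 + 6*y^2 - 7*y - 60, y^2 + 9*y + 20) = y^2 + 9*y + 20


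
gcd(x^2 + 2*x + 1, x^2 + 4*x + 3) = x + 1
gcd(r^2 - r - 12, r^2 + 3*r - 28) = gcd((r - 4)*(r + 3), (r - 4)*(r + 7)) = r - 4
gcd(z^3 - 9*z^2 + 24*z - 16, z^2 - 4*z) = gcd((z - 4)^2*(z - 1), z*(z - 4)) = z - 4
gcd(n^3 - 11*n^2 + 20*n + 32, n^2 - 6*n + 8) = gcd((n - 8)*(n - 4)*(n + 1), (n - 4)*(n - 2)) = n - 4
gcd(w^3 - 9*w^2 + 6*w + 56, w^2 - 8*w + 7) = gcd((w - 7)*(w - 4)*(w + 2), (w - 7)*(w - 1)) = w - 7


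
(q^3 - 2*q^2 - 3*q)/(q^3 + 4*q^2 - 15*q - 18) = q/(q + 6)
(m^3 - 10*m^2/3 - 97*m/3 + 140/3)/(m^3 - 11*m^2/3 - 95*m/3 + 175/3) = (3*m - 4)/(3*m - 5)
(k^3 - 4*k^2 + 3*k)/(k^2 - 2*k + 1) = k*(k - 3)/(k - 1)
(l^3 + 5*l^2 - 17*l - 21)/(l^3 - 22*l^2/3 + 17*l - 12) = 3*(l^2 + 8*l + 7)/(3*l^2 - 13*l + 12)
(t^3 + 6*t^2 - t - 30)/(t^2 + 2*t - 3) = (t^2 + 3*t - 10)/(t - 1)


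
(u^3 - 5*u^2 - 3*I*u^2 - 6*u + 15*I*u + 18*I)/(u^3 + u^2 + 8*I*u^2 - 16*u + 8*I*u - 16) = (u^2 - 3*u*(2 + I) + 18*I)/(u^2 + 8*I*u - 16)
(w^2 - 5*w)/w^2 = (w - 5)/w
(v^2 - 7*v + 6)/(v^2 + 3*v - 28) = (v^2 - 7*v + 6)/(v^2 + 3*v - 28)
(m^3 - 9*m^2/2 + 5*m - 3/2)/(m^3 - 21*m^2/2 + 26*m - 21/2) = (m - 1)/(m - 7)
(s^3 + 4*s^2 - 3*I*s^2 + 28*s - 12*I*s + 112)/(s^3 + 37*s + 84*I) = (s + 4)/(s + 3*I)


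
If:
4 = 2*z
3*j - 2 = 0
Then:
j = 2/3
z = 2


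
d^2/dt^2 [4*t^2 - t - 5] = 8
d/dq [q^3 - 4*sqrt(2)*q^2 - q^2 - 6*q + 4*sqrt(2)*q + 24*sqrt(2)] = 3*q^2 - 8*sqrt(2)*q - 2*q - 6 + 4*sqrt(2)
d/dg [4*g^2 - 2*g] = 8*g - 2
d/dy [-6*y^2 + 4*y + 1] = 4 - 12*y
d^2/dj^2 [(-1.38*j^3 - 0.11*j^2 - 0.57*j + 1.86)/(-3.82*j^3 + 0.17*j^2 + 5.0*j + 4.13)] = (5.002672*j^6 + 208.054008*j^5 - 54.0568199999999*j^4 + 132.304258*j^3 + 491.264034*j^2 - 46.722906*j - 110.17667)/(55.742968*j^9 - 7.442124*j^8 - 218.554806*j^7 - 161.322749*j^6 + 302.158632*j^5 + 460.189929*j^4 + 49.409074*j^3 - 318.449019*j^2 - 255.8535*j - 70.444997)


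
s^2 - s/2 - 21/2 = (s - 7/2)*(s + 3)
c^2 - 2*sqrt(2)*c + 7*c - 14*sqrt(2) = (c + 7)*(c - 2*sqrt(2))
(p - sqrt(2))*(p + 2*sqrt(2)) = p^2 + sqrt(2)*p - 4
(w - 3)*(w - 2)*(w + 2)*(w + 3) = w^4 - 13*w^2 + 36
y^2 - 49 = (y - 7)*(y + 7)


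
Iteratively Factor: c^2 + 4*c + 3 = (c + 3)*(c + 1)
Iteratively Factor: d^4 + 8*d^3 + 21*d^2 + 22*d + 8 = (d + 4)*(d^3 + 4*d^2 + 5*d + 2) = (d + 2)*(d + 4)*(d^2 + 2*d + 1) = (d + 1)*(d + 2)*(d + 4)*(d + 1)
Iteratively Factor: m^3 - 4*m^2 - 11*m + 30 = (m - 2)*(m^2 - 2*m - 15) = (m - 5)*(m - 2)*(m + 3)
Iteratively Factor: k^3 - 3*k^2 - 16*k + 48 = (k - 4)*(k^2 + k - 12) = (k - 4)*(k - 3)*(k + 4)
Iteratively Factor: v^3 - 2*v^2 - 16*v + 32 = (v + 4)*(v^2 - 6*v + 8) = (v - 2)*(v + 4)*(v - 4)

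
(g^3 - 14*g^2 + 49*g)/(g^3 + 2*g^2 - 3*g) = (g^2 - 14*g + 49)/(g^2 + 2*g - 3)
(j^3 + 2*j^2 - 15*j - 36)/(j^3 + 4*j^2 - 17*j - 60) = (j + 3)/(j + 5)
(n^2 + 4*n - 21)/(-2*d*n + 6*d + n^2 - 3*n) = (-n - 7)/(2*d - n)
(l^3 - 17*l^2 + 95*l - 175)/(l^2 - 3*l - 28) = (l^2 - 10*l + 25)/(l + 4)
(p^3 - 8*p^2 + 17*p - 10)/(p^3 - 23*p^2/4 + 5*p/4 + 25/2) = 4*(p - 1)/(4*p + 5)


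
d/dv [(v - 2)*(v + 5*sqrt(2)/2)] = 2*v - 2 + 5*sqrt(2)/2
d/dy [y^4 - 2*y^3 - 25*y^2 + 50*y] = 4*y^3 - 6*y^2 - 50*y + 50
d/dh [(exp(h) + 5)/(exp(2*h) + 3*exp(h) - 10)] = -exp(h)/(exp(2*h) - 4*exp(h) + 4)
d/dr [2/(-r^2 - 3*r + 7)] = 2*(2*r + 3)/(r^2 + 3*r - 7)^2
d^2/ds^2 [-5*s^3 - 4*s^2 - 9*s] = -30*s - 8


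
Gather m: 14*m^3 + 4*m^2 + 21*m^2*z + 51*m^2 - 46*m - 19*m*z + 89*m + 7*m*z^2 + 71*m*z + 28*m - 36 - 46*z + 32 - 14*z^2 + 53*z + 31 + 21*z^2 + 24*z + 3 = 14*m^3 + m^2*(21*z + 55) + m*(7*z^2 + 52*z + 71) + 7*z^2 + 31*z + 30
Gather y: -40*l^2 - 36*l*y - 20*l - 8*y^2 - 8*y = -40*l^2 - 20*l - 8*y^2 + y*(-36*l - 8)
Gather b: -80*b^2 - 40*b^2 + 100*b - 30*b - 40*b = -120*b^2 + 30*b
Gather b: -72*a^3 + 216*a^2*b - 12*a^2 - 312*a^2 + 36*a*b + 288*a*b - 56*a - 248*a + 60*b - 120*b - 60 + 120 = -72*a^3 - 324*a^2 - 304*a + b*(216*a^2 + 324*a - 60) + 60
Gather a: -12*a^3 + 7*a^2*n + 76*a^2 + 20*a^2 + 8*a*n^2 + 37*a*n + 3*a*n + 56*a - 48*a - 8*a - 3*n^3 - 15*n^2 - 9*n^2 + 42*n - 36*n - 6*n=-12*a^3 + a^2*(7*n + 96) + a*(8*n^2 + 40*n) - 3*n^3 - 24*n^2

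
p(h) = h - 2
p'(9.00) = 1.00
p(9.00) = 7.00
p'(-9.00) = 1.00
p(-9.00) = -11.00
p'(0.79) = 1.00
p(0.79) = -1.21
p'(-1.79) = 1.00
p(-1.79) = -3.79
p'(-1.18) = 1.00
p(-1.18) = -3.18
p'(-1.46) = 1.00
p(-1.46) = -3.46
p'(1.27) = 1.00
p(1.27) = -0.73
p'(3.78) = 1.00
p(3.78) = 1.78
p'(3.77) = 1.00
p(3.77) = 1.77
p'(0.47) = 1.00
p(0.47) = -1.53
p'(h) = 1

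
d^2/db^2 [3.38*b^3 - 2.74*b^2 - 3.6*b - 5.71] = 20.28*b - 5.48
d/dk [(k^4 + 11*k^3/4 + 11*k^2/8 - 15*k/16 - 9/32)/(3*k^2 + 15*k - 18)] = (64*k^5 + 568*k^4 + 112*k^3 - 1334*k^2 - 510*k + 225)/(96*(k^4 + 10*k^3 + 13*k^2 - 60*k + 36))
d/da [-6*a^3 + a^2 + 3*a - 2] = -18*a^2 + 2*a + 3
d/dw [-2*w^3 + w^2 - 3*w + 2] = -6*w^2 + 2*w - 3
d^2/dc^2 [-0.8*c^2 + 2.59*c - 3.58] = -1.60000000000000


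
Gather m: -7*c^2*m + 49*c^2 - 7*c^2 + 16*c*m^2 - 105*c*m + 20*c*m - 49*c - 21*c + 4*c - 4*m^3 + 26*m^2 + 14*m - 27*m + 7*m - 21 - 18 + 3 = 42*c^2 - 66*c - 4*m^3 + m^2*(16*c + 26) + m*(-7*c^2 - 85*c - 6) - 36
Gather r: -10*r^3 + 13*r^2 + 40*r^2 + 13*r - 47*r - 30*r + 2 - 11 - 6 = -10*r^3 + 53*r^2 - 64*r - 15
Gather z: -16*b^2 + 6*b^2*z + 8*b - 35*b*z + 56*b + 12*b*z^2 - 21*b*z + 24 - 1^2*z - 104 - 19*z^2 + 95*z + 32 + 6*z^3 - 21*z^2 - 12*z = -16*b^2 + 64*b + 6*z^3 + z^2*(12*b - 40) + z*(6*b^2 - 56*b + 82) - 48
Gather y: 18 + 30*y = 30*y + 18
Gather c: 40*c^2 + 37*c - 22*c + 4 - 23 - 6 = 40*c^2 + 15*c - 25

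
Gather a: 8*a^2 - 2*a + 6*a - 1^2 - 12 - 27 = 8*a^2 + 4*a - 40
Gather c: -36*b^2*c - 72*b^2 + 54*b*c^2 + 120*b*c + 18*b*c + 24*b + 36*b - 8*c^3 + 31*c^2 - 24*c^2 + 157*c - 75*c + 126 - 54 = -72*b^2 + 60*b - 8*c^3 + c^2*(54*b + 7) + c*(-36*b^2 + 138*b + 82) + 72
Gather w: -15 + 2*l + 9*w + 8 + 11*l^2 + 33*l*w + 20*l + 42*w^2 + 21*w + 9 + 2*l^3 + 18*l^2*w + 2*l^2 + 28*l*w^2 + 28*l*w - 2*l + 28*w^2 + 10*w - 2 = 2*l^3 + 13*l^2 + 20*l + w^2*(28*l + 70) + w*(18*l^2 + 61*l + 40)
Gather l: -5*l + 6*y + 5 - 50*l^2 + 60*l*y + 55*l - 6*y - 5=-50*l^2 + l*(60*y + 50)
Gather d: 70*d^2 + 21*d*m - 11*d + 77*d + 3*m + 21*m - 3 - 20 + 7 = 70*d^2 + d*(21*m + 66) + 24*m - 16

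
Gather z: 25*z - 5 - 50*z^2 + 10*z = -50*z^2 + 35*z - 5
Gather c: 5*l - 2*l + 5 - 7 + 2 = 3*l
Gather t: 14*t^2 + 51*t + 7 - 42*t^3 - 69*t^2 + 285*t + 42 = -42*t^3 - 55*t^2 + 336*t + 49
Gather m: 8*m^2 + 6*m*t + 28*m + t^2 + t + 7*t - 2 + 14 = 8*m^2 + m*(6*t + 28) + t^2 + 8*t + 12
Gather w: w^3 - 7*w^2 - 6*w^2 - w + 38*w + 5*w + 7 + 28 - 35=w^3 - 13*w^2 + 42*w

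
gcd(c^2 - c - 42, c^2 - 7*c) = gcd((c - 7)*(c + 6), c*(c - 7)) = c - 7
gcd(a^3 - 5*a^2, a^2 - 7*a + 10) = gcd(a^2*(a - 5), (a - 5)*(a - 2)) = a - 5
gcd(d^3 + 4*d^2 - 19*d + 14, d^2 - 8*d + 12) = d - 2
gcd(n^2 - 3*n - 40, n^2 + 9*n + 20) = n + 5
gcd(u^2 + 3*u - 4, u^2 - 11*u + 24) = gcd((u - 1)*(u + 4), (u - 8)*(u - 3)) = 1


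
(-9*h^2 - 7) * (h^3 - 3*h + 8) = -9*h^5 + 20*h^3 - 72*h^2 + 21*h - 56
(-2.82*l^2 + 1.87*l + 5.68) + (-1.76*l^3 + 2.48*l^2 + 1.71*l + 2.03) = -1.76*l^3 - 0.34*l^2 + 3.58*l + 7.71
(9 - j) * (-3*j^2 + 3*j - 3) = 3*j^3 - 30*j^2 + 30*j - 27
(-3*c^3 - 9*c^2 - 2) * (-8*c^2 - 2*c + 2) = 24*c^5 + 78*c^4 + 12*c^3 - 2*c^2 + 4*c - 4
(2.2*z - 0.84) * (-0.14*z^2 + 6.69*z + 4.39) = -0.308*z^3 + 14.8356*z^2 + 4.0384*z - 3.6876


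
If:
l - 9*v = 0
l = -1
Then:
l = -1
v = -1/9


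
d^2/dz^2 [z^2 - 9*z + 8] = 2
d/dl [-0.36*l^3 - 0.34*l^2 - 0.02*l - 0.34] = -1.08*l^2 - 0.68*l - 0.02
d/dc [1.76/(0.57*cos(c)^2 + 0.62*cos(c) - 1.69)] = (2.0064*cos(c) + 1.0912)*sin(c)/(0.57*cos(c)^2 + 0.62*cos(c) - 1.69)^2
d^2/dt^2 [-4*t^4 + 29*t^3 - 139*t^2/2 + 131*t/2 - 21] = -48*t^2 + 174*t - 139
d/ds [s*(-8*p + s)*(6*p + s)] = -48*p^2 - 4*p*s + 3*s^2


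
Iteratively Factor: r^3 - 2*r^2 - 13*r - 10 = (r + 2)*(r^2 - 4*r - 5) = (r - 5)*(r + 2)*(r + 1)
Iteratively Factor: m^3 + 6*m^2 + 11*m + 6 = (m + 2)*(m^2 + 4*m + 3) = (m + 2)*(m + 3)*(m + 1)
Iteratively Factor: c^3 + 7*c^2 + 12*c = (c)*(c^2 + 7*c + 12) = c*(c + 3)*(c + 4)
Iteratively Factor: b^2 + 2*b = (b)*(b + 2)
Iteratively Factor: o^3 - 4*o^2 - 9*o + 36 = (o - 3)*(o^2 - o - 12) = (o - 4)*(o - 3)*(o + 3)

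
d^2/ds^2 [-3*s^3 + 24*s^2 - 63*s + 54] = 48 - 18*s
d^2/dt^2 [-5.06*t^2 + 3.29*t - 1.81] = -10.1200000000000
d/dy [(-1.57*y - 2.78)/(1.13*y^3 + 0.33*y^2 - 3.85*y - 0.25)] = (3.5482*y^3 + 9.9423*y^2 + 1.8348*y - 10.3105)/(1.2769*y^6 + 0.7458*y^5 - 8.5921*y^4 - 3.106*y^3 + 14.6575*y^2 + 1.925*y + 0.0625)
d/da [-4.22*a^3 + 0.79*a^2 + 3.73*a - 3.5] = -12.66*a^2 + 1.58*a + 3.73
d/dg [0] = 0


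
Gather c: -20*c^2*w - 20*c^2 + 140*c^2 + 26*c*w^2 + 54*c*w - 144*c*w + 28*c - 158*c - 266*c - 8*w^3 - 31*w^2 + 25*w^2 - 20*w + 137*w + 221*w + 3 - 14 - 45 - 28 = c^2*(120 - 20*w) + c*(26*w^2 - 90*w - 396) - 8*w^3 - 6*w^2 + 338*w - 84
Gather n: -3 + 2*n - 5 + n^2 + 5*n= n^2 + 7*n - 8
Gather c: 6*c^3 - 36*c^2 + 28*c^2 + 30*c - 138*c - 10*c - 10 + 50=6*c^3 - 8*c^2 - 118*c + 40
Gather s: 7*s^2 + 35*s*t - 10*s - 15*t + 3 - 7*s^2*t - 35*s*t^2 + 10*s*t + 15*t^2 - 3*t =s^2*(7 - 7*t) + s*(-35*t^2 + 45*t - 10) + 15*t^2 - 18*t + 3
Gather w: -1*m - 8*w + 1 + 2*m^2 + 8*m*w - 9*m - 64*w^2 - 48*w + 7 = 2*m^2 - 10*m - 64*w^2 + w*(8*m - 56) + 8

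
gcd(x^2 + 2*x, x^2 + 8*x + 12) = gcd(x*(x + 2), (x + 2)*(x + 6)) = x + 2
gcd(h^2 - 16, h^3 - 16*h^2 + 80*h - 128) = h - 4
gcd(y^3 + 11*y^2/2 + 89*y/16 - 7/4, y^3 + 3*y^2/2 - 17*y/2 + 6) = y + 4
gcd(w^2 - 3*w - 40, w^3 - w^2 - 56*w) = w - 8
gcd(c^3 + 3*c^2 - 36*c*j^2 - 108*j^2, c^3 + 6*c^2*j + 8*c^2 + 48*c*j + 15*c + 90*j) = c^2 + 6*c*j + 3*c + 18*j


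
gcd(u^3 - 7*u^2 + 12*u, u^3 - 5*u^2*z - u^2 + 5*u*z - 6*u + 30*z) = u - 3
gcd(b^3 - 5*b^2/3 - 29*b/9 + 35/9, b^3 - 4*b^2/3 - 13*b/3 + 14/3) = b^2 - 10*b/3 + 7/3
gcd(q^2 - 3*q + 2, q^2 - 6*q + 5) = q - 1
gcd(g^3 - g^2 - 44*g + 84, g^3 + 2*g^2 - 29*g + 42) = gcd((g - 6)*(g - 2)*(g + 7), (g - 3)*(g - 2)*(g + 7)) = g^2 + 5*g - 14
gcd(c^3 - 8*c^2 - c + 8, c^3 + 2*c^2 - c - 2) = c^2 - 1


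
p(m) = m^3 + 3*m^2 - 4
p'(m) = 3*m^2 + 6*m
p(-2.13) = -0.05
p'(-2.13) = 0.83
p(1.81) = 11.76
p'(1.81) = 20.69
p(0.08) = -3.98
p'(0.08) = 0.50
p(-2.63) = -1.44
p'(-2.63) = 4.97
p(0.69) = -2.24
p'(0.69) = 5.57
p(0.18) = -3.90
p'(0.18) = 1.18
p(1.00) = 0.00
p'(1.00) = 9.00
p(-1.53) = -0.56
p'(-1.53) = -2.16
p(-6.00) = -112.00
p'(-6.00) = 72.00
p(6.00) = 320.00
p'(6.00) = 144.00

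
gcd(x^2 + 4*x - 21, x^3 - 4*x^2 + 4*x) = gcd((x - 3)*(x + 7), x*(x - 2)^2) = 1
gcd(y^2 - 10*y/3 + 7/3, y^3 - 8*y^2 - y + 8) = y - 1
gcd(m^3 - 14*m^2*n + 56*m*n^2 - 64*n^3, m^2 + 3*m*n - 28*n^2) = m - 4*n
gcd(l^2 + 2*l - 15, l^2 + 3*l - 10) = l + 5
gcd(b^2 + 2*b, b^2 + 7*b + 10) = b + 2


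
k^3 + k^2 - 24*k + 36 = (k - 3)*(k - 2)*(k + 6)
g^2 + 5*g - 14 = (g - 2)*(g + 7)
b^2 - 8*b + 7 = (b - 7)*(b - 1)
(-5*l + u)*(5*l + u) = -25*l^2 + u^2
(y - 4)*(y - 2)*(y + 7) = y^3 + y^2 - 34*y + 56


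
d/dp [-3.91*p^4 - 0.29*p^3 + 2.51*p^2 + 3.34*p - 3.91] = -15.64*p^3 - 0.87*p^2 + 5.02*p + 3.34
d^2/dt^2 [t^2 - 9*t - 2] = 2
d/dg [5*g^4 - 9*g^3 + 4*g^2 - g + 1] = 20*g^3 - 27*g^2 + 8*g - 1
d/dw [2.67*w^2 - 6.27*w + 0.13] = 5.34*w - 6.27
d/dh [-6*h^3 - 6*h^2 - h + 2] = -18*h^2 - 12*h - 1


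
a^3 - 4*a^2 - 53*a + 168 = (a - 8)*(a - 3)*(a + 7)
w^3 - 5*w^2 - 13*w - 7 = (w - 7)*(w + 1)^2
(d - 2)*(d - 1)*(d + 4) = d^3 + d^2 - 10*d + 8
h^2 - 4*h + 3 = (h - 3)*(h - 1)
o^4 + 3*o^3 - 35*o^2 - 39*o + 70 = (o - 5)*(o - 1)*(o + 2)*(o + 7)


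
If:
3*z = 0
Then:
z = 0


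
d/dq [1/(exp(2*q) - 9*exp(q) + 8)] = (9 - 2*exp(q))*exp(q)/(exp(2*q) - 9*exp(q) + 8)^2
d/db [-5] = 0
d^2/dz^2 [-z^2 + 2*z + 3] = -2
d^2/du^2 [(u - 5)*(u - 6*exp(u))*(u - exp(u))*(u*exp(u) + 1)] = u^4*exp(u) - 28*u^3*exp(2*u) + 3*u^3*exp(u) + 54*u^2*exp(3*u) + 56*u^2*exp(2*u) - 25*u^2*exp(u) - 198*u*exp(3*u) + 262*u*exp(2*u) - 23*u*exp(u) + 6*u - 168*exp(3*u) - 26*exp(2*u) + 56*exp(u) - 10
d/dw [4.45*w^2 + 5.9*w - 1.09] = 8.9*w + 5.9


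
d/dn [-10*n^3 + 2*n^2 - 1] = 2*n*(2 - 15*n)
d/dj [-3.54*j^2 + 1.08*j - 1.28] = 1.08 - 7.08*j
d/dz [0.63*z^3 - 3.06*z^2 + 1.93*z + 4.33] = 1.89*z^2 - 6.12*z + 1.93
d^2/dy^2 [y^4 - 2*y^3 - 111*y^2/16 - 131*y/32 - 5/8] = 12*y^2 - 12*y - 111/8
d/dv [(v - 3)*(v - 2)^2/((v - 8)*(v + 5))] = (v^4 - 6*v^3 - 115*v^2 + 584*v - 676)/(v^4 - 6*v^3 - 71*v^2 + 240*v + 1600)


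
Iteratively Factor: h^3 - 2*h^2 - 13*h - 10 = (h + 2)*(h^2 - 4*h - 5) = (h + 1)*(h + 2)*(h - 5)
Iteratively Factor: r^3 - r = (r - 1)*(r^2 + r) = (r - 1)*(r + 1)*(r)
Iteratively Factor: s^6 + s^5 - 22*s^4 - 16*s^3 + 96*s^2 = (s)*(s^5 + s^4 - 22*s^3 - 16*s^2 + 96*s) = s*(s - 2)*(s^4 + 3*s^3 - 16*s^2 - 48*s) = s^2*(s - 2)*(s^3 + 3*s^2 - 16*s - 48) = s^2*(s - 2)*(s + 3)*(s^2 - 16) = s^2*(s - 4)*(s - 2)*(s + 3)*(s + 4)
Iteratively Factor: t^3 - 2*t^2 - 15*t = (t - 5)*(t^2 + 3*t) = t*(t - 5)*(t + 3)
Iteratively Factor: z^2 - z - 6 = (z + 2)*(z - 3)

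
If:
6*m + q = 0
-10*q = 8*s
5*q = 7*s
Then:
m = 0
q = 0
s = 0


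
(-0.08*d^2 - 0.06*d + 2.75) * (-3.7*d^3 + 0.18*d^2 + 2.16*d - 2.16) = 0.296*d^5 + 0.2076*d^4 - 10.3586*d^3 + 0.5382*d^2 + 6.0696*d - 5.94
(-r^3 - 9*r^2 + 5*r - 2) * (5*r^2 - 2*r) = -5*r^5 - 43*r^4 + 43*r^3 - 20*r^2 + 4*r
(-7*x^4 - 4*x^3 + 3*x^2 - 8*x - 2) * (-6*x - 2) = 42*x^5 + 38*x^4 - 10*x^3 + 42*x^2 + 28*x + 4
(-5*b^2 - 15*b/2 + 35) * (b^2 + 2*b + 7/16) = -5*b^4 - 35*b^3/2 + 285*b^2/16 + 2135*b/32 + 245/16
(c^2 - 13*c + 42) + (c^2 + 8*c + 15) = 2*c^2 - 5*c + 57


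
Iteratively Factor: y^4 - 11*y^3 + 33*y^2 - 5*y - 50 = (y - 2)*(y^3 - 9*y^2 + 15*y + 25) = (y - 5)*(y - 2)*(y^2 - 4*y - 5) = (y - 5)*(y - 2)*(y + 1)*(y - 5)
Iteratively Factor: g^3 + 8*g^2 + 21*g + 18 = (g + 3)*(g^2 + 5*g + 6) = (g + 2)*(g + 3)*(g + 3)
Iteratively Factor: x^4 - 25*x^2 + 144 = (x - 3)*(x^3 + 3*x^2 - 16*x - 48) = (x - 3)*(x + 3)*(x^2 - 16) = (x - 3)*(x + 3)*(x + 4)*(x - 4)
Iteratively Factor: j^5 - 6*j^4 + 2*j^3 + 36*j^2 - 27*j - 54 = (j + 2)*(j^4 - 8*j^3 + 18*j^2 - 27) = (j - 3)*(j + 2)*(j^3 - 5*j^2 + 3*j + 9) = (j - 3)*(j + 1)*(j + 2)*(j^2 - 6*j + 9) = (j - 3)^2*(j + 1)*(j + 2)*(j - 3)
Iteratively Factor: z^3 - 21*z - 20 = (z + 4)*(z^2 - 4*z - 5) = (z + 1)*(z + 4)*(z - 5)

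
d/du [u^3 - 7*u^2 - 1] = u*(3*u - 14)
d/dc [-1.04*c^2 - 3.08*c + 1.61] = -2.08*c - 3.08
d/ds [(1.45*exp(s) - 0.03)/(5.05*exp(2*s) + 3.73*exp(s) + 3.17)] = (-7.3225*exp(2*s) + 0.303*exp(s) + 4.7084)*exp(s)/(25.5025*exp(4*s) + 37.673*exp(3*s) + 45.9299*exp(2*s) + 23.6482*exp(s) + 10.0489)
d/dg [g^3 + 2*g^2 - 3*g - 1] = 3*g^2 + 4*g - 3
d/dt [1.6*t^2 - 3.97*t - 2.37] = 3.2*t - 3.97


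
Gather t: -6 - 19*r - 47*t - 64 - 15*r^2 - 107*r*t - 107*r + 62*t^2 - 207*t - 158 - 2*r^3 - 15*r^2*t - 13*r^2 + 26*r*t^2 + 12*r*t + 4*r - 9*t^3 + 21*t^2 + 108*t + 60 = -2*r^3 - 28*r^2 - 122*r - 9*t^3 + t^2*(26*r + 83) + t*(-15*r^2 - 95*r - 146) - 168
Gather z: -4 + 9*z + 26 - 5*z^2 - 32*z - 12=-5*z^2 - 23*z + 10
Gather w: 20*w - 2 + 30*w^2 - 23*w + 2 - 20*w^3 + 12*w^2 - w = -20*w^3 + 42*w^2 - 4*w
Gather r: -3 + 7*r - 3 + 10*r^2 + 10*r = 10*r^2 + 17*r - 6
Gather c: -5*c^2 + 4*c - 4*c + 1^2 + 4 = 5 - 5*c^2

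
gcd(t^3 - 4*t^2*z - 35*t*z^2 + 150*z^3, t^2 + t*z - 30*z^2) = -t^2 - t*z + 30*z^2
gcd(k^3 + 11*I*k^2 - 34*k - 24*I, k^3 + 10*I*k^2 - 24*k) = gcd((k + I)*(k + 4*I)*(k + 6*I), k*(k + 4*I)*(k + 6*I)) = k^2 + 10*I*k - 24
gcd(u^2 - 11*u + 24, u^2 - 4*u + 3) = u - 3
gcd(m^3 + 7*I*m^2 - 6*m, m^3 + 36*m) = m^2 + 6*I*m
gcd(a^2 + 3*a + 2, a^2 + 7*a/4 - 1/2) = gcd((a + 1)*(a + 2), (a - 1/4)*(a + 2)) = a + 2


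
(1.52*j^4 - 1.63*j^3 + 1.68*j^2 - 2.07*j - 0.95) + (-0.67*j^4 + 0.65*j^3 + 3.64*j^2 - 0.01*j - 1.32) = 0.85*j^4 - 0.98*j^3 + 5.32*j^2 - 2.08*j - 2.27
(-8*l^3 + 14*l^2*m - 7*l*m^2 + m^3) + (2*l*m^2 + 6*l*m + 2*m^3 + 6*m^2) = -8*l^3 + 14*l^2*m - 5*l*m^2 + 6*l*m + 3*m^3 + 6*m^2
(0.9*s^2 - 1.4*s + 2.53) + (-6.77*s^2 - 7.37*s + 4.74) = -5.87*s^2 - 8.77*s + 7.27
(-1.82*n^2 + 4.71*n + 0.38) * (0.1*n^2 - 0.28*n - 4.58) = -0.182*n^4 + 0.9806*n^3 + 7.0548*n^2 - 21.6782*n - 1.7404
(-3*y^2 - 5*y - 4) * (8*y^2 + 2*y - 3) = -24*y^4 - 46*y^3 - 33*y^2 + 7*y + 12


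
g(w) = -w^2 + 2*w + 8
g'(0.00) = 2.00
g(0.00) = 8.00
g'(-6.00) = 14.00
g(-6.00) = -40.00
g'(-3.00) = 8.00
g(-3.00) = -7.00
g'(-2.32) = 6.64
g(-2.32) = -2.02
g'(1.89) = -1.78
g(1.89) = 8.21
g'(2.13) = -2.26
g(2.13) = 7.72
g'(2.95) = -3.90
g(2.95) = 5.20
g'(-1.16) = 4.32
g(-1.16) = 4.33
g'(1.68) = -1.36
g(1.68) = 8.54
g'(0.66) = 0.68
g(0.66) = 8.88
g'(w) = 2 - 2*w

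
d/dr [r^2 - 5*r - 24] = 2*r - 5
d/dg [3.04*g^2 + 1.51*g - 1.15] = 6.08*g + 1.51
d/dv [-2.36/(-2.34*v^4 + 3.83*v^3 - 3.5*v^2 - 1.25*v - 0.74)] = (-22.0896*v^3 + 27.1164*v^2 - 16.52*v - 2.95)/(2.34*v^4 - 3.83*v^3 + 3.5*v^2 + 1.25*v + 0.74)^2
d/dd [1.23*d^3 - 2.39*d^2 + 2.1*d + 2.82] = 3.69*d^2 - 4.78*d + 2.1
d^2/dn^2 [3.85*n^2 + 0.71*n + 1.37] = 7.70000000000000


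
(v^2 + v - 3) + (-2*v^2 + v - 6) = -v^2 + 2*v - 9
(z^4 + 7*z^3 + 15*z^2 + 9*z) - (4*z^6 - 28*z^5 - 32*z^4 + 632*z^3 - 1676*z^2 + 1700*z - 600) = -4*z^6 + 28*z^5 + 33*z^4 - 625*z^3 + 1691*z^2 - 1691*z + 600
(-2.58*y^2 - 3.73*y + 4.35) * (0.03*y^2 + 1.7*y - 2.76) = -0.0774*y^4 - 4.4979*y^3 + 0.910299999999999*y^2 + 17.6898*y - 12.006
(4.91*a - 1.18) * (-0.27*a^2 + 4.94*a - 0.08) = -1.3257*a^3 + 24.574*a^2 - 6.222*a + 0.0944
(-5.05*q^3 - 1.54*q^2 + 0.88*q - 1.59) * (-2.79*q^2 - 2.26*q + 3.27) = 14.0895*q^5 + 15.7096*q^4 - 15.4883*q^3 - 2.5885*q^2 + 6.471*q - 5.1993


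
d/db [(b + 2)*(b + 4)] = 2*b + 6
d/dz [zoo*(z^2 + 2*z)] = zoo*(z + 1)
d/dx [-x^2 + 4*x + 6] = 4 - 2*x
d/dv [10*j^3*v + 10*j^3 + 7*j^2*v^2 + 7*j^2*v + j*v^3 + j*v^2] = j*(10*j^2 + 14*j*v + 7*j + 3*v^2 + 2*v)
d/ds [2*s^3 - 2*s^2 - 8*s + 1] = 6*s^2 - 4*s - 8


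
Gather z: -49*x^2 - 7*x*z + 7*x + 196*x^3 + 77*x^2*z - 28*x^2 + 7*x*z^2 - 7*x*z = 196*x^3 - 77*x^2 + 7*x*z^2 + 7*x + z*(77*x^2 - 14*x)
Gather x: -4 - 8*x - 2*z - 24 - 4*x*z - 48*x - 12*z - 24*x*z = x*(-28*z - 56) - 14*z - 28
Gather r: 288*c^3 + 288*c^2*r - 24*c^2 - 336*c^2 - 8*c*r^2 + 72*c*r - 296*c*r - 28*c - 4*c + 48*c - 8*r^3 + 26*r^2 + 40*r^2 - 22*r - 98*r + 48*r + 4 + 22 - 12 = 288*c^3 - 360*c^2 + 16*c - 8*r^3 + r^2*(66 - 8*c) + r*(288*c^2 - 224*c - 72) + 14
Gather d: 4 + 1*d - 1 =d + 3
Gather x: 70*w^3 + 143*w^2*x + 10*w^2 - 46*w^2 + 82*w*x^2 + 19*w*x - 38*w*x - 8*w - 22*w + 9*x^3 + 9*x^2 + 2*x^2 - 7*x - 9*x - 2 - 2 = 70*w^3 - 36*w^2 - 30*w + 9*x^3 + x^2*(82*w + 11) + x*(143*w^2 - 19*w - 16) - 4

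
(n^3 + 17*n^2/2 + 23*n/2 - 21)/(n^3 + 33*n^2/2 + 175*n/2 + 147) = (n - 1)/(n + 7)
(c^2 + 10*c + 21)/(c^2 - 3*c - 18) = (c + 7)/(c - 6)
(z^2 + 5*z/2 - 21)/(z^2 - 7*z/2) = (z + 6)/z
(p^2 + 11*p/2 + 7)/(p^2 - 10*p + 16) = (p^2 + 11*p/2 + 7)/(p^2 - 10*p + 16)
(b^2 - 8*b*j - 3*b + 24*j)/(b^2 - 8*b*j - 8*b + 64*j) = (b - 3)/(b - 8)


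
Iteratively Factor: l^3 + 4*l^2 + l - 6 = (l - 1)*(l^2 + 5*l + 6) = (l - 1)*(l + 3)*(l + 2)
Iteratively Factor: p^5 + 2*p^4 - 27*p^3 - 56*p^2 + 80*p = (p - 5)*(p^4 + 7*p^3 + 8*p^2 - 16*p) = (p - 5)*(p + 4)*(p^3 + 3*p^2 - 4*p) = p*(p - 5)*(p + 4)*(p^2 + 3*p - 4) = p*(p - 5)*(p + 4)^2*(p - 1)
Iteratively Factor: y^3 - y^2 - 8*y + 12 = (y - 2)*(y^2 + y - 6) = (y - 2)^2*(y + 3)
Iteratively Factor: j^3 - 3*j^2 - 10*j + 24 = (j + 3)*(j^2 - 6*j + 8) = (j - 2)*(j + 3)*(j - 4)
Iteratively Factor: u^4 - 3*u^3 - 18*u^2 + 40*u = (u)*(u^3 - 3*u^2 - 18*u + 40) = u*(u - 2)*(u^2 - u - 20) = u*(u - 5)*(u - 2)*(u + 4)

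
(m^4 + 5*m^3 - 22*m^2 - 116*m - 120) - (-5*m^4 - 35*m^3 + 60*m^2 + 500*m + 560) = 6*m^4 + 40*m^3 - 82*m^2 - 616*m - 680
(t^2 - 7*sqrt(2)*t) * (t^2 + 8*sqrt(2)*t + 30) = t^4 + sqrt(2)*t^3 - 82*t^2 - 210*sqrt(2)*t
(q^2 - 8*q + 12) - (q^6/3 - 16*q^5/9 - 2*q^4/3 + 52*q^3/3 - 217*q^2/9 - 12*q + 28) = -q^6/3 + 16*q^5/9 + 2*q^4/3 - 52*q^3/3 + 226*q^2/9 + 4*q - 16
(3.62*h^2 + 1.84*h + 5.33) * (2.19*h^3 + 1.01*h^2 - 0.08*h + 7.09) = 7.9278*h^5 + 7.6858*h^4 + 13.2415*h^3 + 30.9019*h^2 + 12.6192*h + 37.7897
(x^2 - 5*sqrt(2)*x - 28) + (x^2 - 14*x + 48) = 2*x^2 - 14*x - 5*sqrt(2)*x + 20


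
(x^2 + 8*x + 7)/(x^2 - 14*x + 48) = (x^2 + 8*x + 7)/(x^2 - 14*x + 48)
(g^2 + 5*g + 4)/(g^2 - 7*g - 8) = (g + 4)/(g - 8)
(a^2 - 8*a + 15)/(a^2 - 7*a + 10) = (a - 3)/(a - 2)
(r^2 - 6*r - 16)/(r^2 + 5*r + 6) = (r - 8)/(r + 3)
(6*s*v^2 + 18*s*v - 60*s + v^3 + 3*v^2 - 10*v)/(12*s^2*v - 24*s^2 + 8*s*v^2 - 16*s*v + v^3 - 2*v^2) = (v + 5)/(2*s + v)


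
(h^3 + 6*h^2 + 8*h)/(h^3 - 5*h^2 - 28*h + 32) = h*(h + 2)/(h^2 - 9*h + 8)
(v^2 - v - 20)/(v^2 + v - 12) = (v - 5)/(v - 3)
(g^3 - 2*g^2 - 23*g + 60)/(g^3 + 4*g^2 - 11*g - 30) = (g - 4)/(g + 2)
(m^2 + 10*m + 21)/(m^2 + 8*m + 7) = (m + 3)/(m + 1)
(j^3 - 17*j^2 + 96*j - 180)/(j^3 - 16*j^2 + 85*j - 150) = (j - 6)/(j - 5)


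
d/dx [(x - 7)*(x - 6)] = 2*x - 13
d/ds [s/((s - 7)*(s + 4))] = (-s^2 - 28)/(s^4 - 6*s^3 - 47*s^2 + 168*s + 784)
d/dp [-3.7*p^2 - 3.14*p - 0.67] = -7.4*p - 3.14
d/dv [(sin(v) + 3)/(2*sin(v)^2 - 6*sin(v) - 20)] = (-6*sin(v) + cos(v)^2 - 2)*cos(v)/(2*(sin(v) - 5)^2*(sin(v) + 2)^2)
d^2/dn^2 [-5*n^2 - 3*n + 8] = -10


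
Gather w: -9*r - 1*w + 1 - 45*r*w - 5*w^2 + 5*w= -9*r - 5*w^2 + w*(4 - 45*r) + 1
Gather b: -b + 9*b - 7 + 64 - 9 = 8*b + 48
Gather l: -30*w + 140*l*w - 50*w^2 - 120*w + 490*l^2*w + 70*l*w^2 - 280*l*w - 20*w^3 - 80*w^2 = 490*l^2*w + l*(70*w^2 - 140*w) - 20*w^3 - 130*w^2 - 150*w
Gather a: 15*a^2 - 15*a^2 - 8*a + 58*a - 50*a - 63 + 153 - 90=0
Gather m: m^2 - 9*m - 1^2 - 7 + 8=m^2 - 9*m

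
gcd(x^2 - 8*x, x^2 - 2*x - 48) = x - 8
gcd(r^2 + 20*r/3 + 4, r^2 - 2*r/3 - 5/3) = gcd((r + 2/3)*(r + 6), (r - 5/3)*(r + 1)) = 1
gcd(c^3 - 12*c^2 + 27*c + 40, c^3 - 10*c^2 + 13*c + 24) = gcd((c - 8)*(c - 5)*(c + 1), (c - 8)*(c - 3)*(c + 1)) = c^2 - 7*c - 8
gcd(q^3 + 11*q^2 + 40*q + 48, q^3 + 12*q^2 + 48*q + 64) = q^2 + 8*q + 16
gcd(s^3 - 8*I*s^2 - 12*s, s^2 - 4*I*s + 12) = s - 6*I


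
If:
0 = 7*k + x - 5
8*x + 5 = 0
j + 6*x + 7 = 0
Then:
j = -13/4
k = 45/56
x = -5/8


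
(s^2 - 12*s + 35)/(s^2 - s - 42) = (s - 5)/(s + 6)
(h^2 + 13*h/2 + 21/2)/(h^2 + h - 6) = (h + 7/2)/(h - 2)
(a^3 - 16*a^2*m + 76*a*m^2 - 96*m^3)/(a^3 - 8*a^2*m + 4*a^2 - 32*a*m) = (a^2 - 8*a*m + 12*m^2)/(a*(a + 4))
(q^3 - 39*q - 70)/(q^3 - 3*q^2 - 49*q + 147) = (q^2 + 7*q + 10)/(q^2 + 4*q - 21)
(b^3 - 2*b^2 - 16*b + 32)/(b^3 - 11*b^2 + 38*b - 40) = (b + 4)/(b - 5)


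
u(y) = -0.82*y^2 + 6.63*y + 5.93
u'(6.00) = -3.21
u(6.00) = 16.19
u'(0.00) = 6.63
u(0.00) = 5.93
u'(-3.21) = 11.89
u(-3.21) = -23.80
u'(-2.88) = 11.35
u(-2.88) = -19.97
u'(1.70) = 3.84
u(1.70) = 14.83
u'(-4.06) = 13.29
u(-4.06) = -34.50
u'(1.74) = 3.78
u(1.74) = 14.98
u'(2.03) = 3.30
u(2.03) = 16.01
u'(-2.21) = 10.25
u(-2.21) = -12.73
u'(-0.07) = 6.74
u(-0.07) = 5.46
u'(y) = 6.63 - 1.64*y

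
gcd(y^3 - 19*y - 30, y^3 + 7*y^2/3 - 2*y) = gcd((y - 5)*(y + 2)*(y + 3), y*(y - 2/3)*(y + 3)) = y + 3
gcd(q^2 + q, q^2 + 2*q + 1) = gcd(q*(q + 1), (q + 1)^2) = q + 1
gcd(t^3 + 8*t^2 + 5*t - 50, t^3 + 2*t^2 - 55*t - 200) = t^2 + 10*t + 25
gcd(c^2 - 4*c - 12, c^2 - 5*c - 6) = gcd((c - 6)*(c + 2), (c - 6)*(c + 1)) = c - 6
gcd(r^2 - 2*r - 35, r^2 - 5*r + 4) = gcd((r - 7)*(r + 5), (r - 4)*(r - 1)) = 1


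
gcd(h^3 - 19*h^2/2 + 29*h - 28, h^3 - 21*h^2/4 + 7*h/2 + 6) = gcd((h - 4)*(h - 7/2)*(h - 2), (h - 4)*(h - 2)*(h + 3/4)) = h^2 - 6*h + 8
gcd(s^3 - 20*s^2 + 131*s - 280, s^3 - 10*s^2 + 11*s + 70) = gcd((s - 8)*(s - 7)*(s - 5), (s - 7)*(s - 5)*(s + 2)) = s^2 - 12*s + 35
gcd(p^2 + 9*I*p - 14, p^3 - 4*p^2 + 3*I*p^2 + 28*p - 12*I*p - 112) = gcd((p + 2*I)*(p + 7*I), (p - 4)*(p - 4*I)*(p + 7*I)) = p + 7*I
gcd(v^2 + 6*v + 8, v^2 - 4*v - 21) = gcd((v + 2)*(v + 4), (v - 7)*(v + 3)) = 1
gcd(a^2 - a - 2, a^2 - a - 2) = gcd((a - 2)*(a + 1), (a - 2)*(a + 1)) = a^2 - a - 2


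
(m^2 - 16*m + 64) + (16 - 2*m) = m^2 - 18*m + 80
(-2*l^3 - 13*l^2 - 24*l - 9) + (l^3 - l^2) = -l^3 - 14*l^2 - 24*l - 9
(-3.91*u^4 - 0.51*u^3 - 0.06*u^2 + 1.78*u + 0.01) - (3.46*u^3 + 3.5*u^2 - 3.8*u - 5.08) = -3.91*u^4 - 3.97*u^3 - 3.56*u^2 + 5.58*u + 5.09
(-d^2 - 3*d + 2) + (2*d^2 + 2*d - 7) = d^2 - d - 5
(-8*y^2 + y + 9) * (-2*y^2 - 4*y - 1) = 16*y^4 + 30*y^3 - 14*y^2 - 37*y - 9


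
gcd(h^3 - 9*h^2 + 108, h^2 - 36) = h - 6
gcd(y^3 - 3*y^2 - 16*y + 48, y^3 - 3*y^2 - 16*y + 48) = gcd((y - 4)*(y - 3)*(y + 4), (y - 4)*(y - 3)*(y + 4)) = y^3 - 3*y^2 - 16*y + 48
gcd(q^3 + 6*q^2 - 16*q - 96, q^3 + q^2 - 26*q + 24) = q^2 + 2*q - 24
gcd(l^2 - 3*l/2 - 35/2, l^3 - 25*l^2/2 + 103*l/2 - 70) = l - 5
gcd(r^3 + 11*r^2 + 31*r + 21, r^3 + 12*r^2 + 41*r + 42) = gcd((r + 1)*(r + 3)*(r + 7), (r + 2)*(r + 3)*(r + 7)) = r^2 + 10*r + 21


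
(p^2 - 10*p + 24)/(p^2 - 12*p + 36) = (p - 4)/(p - 6)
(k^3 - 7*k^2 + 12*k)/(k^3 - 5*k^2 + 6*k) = (k - 4)/(k - 2)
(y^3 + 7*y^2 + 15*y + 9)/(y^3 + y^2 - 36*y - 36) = (y^2 + 6*y + 9)/(y^2 - 36)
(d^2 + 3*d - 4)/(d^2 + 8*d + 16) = (d - 1)/(d + 4)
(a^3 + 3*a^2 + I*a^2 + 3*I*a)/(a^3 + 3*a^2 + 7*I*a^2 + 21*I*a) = (a + I)/(a + 7*I)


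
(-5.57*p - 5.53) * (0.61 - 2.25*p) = 12.5325*p^2 + 9.0448*p - 3.3733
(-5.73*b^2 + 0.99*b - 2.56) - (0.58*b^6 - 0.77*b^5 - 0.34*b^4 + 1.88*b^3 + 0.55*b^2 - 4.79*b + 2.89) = -0.58*b^6 + 0.77*b^5 + 0.34*b^4 - 1.88*b^3 - 6.28*b^2 + 5.78*b - 5.45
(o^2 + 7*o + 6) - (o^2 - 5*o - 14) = 12*o + 20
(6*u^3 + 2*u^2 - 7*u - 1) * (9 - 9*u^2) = -54*u^5 - 18*u^4 + 117*u^3 + 27*u^2 - 63*u - 9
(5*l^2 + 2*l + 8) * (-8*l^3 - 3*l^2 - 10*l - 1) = -40*l^5 - 31*l^4 - 120*l^3 - 49*l^2 - 82*l - 8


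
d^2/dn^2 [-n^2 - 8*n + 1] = -2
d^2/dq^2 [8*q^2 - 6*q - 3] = 16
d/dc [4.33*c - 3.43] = 4.33000000000000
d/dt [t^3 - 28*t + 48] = 3*t^2 - 28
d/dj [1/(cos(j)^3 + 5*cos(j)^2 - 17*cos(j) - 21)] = (3*cos(j)^2 + 10*cos(j) - 17)*sin(j)/(cos(j)^3 + 5*cos(j)^2 - 17*cos(j) - 21)^2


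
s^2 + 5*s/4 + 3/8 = (s + 1/2)*(s + 3/4)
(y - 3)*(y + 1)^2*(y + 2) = y^4 + y^3 - 7*y^2 - 13*y - 6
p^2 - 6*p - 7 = (p - 7)*(p + 1)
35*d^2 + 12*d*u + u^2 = (5*d + u)*(7*d + u)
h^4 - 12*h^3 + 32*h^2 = h^2*(h - 8)*(h - 4)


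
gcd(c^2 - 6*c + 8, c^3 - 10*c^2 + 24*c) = c - 4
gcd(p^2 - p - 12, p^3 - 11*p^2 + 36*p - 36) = 1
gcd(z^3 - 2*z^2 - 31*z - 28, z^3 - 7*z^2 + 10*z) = 1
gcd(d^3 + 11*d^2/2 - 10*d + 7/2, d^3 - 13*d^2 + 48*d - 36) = d - 1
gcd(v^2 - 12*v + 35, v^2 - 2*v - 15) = v - 5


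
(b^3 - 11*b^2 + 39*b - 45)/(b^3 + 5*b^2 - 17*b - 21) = (b^2 - 8*b + 15)/(b^2 + 8*b + 7)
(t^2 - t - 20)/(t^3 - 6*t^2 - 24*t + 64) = (t - 5)/(t^2 - 10*t + 16)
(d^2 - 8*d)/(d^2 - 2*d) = (d - 8)/(d - 2)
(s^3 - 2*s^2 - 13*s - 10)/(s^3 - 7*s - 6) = (s - 5)/(s - 3)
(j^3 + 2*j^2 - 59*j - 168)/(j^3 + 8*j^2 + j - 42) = (j - 8)/(j - 2)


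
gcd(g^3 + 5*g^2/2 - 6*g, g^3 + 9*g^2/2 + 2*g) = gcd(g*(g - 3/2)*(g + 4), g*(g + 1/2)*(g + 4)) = g^2 + 4*g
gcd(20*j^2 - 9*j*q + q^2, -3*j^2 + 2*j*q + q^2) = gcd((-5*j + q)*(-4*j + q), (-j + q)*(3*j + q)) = 1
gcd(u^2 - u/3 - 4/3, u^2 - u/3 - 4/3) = u^2 - u/3 - 4/3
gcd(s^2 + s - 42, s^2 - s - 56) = s + 7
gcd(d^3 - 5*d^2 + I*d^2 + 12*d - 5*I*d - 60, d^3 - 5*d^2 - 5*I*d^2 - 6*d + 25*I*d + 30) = d^2 + d*(-5 - 3*I) + 15*I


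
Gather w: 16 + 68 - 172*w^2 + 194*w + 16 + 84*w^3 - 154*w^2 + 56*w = 84*w^3 - 326*w^2 + 250*w + 100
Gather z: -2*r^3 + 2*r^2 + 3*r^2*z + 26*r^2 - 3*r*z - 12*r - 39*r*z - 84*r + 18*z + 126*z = -2*r^3 + 28*r^2 - 96*r + z*(3*r^2 - 42*r + 144)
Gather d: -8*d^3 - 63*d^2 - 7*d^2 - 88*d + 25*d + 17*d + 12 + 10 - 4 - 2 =-8*d^3 - 70*d^2 - 46*d + 16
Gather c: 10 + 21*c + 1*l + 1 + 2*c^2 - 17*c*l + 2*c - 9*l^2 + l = 2*c^2 + c*(23 - 17*l) - 9*l^2 + 2*l + 11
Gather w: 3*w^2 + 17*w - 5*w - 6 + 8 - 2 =3*w^2 + 12*w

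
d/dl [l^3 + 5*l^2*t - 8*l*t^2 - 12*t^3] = 3*l^2 + 10*l*t - 8*t^2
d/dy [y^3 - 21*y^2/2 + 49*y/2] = 3*y^2 - 21*y + 49/2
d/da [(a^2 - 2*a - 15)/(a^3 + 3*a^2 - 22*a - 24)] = (-a^4 + 4*a^3 + 29*a^2 + 42*a - 282)/(a^6 + 6*a^5 - 35*a^4 - 180*a^3 + 340*a^2 + 1056*a + 576)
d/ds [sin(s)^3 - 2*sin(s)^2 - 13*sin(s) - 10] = (3*sin(s)^2 - 4*sin(s) - 13)*cos(s)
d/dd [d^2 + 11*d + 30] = 2*d + 11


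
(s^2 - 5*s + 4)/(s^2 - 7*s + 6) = (s - 4)/(s - 6)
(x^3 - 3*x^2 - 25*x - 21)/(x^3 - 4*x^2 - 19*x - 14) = (x + 3)/(x + 2)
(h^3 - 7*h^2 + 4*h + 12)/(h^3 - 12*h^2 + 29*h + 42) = (h - 2)/(h - 7)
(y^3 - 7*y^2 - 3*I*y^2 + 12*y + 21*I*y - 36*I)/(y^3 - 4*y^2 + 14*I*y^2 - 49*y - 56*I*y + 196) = (y^2 - 3*y*(1 + I) + 9*I)/(y^2 + 14*I*y - 49)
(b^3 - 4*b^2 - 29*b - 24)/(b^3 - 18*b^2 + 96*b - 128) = (b^2 + 4*b + 3)/(b^2 - 10*b + 16)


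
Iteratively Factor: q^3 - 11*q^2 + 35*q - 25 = (q - 5)*(q^2 - 6*q + 5) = (q - 5)*(q - 1)*(q - 5)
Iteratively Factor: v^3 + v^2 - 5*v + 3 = (v + 3)*(v^2 - 2*v + 1) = (v - 1)*(v + 3)*(v - 1)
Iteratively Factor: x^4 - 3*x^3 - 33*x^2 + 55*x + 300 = (x - 5)*(x^3 + 2*x^2 - 23*x - 60) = (x - 5)*(x + 4)*(x^2 - 2*x - 15) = (x - 5)*(x + 3)*(x + 4)*(x - 5)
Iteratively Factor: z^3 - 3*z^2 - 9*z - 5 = (z - 5)*(z^2 + 2*z + 1) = (z - 5)*(z + 1)*(z + 1)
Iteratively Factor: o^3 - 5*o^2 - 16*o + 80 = (o - 4)*(o^2 - o - 20) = (o - 5)*(o - 4)*(o + 4)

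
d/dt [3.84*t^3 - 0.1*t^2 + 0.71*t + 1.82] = 11.52*t^2 - 0.2*t + 0.71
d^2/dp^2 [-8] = 0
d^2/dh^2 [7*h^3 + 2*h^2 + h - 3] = 42*h + 4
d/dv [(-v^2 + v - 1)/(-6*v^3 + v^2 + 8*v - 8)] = 3*v*(-2*v^3 + 4*v^2 - 9*v + 6)/(36*v^6 - 12*v^5 - 95*v^4 + 112*v^3 + 48*v^2 - 128*v + 64)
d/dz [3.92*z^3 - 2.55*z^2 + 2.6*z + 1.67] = 11.76*z^2 - 5.1*z + 2.6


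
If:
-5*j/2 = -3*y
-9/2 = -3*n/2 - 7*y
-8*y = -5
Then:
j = 3/4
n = 1/12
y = 5/8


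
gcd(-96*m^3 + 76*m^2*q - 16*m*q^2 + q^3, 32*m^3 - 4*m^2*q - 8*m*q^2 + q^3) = 16*m^2 - 10*m*q + q^2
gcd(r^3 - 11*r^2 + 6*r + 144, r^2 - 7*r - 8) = r - 8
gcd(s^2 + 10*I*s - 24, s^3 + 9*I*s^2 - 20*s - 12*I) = s + 6*I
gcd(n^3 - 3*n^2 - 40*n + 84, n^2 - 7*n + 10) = n - 2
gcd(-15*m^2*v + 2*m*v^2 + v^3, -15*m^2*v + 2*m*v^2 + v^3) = -15*m^2*v + 2*m*v^2 + v^3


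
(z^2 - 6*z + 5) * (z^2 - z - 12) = z^4 - 7*z^3 - z^2 + 67*z - 60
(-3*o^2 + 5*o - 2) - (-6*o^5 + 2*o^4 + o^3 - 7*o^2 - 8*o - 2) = 6*o^5 - 2*o^4 - o^3 + 4*o^2 + 13*o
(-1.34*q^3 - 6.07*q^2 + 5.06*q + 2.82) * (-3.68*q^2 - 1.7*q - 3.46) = 4.9312*q^5 + 24.6156*q^4 - 3.6654*q^3 + 2.0226*q^2 - 22.3016*q - 9.7572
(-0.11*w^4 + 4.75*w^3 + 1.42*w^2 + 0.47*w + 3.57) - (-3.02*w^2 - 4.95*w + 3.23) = -0.11*w^4 + 4.75*w^3 + 4.44*w^2 + 5.42*w + 0.34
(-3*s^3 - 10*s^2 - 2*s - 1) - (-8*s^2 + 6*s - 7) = -3*s^3 - 2*s^2 - 8*s + 6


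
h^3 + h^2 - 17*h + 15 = (h - 3)*(h - 1)*(h + 5)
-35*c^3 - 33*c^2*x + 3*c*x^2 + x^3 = (-5*c + x)*(c + x)*(7*c + x)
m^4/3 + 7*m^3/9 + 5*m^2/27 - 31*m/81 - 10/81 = (m/3 + 1/3)*(m - 2/3)*(m + 1/3)*(m + 5/3)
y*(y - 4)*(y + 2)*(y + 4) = y^4 + 2*y^3 - 16*y^2 - 32*y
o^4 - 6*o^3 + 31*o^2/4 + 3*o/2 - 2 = (o - 4)*(o - 2)*(o - 1/2)*(o + 1/2)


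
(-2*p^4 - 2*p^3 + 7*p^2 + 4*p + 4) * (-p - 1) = 2*p^5 + 4*p^4 - 5*p^3 - 11*p^2 - 8*p - 4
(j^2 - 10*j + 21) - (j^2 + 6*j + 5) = 16 - 16*j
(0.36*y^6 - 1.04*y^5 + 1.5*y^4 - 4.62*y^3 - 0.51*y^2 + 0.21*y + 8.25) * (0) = 0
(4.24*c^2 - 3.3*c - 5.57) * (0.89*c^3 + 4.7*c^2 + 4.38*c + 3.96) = 3.7736*c^5 + 16.991*c^4 - 1.8961*c^3 - 23.8426*c^2 - 37.4646*c - 22.0572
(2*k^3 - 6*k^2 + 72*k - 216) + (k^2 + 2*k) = 2*k^3 - 5*k^2 + 74*k - 216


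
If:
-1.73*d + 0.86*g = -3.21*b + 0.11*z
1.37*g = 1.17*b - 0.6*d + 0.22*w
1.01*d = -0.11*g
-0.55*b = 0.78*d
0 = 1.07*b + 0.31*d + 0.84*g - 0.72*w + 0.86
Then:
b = 0.05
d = -0.03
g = 0.32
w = 1.62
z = 4.46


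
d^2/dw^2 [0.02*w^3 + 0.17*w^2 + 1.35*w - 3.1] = 0.12*w + 0.34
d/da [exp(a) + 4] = exp(a)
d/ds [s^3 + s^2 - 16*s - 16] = 3*s^2 + 2*s - 16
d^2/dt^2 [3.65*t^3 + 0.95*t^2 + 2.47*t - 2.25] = 21.9*t + 1.9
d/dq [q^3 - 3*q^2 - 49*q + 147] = 3*q^2 - 6*q - 49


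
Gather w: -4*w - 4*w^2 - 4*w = -4*w^2 - 8*w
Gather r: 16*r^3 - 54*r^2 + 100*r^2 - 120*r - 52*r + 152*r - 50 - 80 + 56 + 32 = 16*r^3 + 46*r^2 - 20*r - 42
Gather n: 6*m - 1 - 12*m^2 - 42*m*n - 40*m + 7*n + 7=-12*m^2 - 34*m + n*(7 - 42*m) + 6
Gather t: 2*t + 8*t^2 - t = 8*t^2 + t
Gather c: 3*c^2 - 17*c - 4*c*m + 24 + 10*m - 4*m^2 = 3*c^2 + c*(-4*m - 17) - 4*m^2 + 10*m + 24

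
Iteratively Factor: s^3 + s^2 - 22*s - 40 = (s - 5)*(s^2 + 6*s + 8) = (s - 5)*(s + 4)*(s + 2)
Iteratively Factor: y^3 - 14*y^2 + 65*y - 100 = (y - 5)*(y^2 - 9*y + 20) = (y - 5)^2*(y - 4)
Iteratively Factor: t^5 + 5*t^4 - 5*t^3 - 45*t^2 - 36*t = (t + 3)*(t^4 + 2*t^3 - 11*t^2 - 12*t) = (t + 1)*(t + 3)*(t^3 + t^2 - 12*t) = (t + 1)*(t + 3)*(t + 4)*(t^2 - 3*t) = t*(t + 1)*(t + 3)*(t + 4)*(t - 3)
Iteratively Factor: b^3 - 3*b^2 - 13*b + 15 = (b - 1)*(b^2 - 2*b - 15) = (b - 1)*(b + 3)*(b - 5)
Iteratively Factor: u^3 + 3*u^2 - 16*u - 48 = (u - 4)*(u^2 + 7*u + 12) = (u - 4)*(u + 3)*(u + 4)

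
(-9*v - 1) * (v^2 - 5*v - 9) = -9*v^3 + 44*v^2 + 86*v + 9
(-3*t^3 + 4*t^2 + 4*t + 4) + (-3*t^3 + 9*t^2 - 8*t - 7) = -6*t^3 + 13*t^2 - 4*t - 3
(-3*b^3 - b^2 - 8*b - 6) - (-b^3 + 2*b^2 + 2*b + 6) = -2*b^3 - 3*b^2 - 10*b - 12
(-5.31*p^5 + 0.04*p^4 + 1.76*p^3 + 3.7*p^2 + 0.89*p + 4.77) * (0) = 0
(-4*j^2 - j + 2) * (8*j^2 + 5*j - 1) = -32*j^4 - 28*j^3 + 15*j^2 + 11*j - 2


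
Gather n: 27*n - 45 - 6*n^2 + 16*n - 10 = -6*n^2 + 43*n - 55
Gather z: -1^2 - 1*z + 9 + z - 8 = 0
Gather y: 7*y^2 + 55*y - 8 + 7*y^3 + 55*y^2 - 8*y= 7*y^3 + 62*y^2 + 47*y - 8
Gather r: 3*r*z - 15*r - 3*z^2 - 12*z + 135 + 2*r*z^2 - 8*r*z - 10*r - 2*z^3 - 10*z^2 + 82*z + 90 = r*(2*z^2 - 5*z - 25) - 2*z^3 - 13*z^2 + 70*z + 225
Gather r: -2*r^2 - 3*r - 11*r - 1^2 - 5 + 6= -2*r^2 - 14*r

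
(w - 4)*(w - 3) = w^2 - 7*w + 12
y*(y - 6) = y^2 - 6*y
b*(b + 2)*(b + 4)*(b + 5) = b^4 + 11*b^3 + 38*b^2 + 40*b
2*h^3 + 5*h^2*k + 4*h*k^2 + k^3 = (h + k)^2*(2*h + k)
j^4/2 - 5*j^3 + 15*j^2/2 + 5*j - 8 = (j/2 + 1/2)*(j - 8)*(j - 2)*(j - 1)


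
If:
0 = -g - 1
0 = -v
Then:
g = -1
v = 0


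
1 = 1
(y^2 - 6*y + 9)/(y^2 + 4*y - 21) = (y - 3)/(y + 7)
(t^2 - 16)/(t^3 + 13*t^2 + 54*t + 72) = (t - 4)/(t^2 + 9*t + 18)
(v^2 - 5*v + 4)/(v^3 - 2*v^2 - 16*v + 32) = (v - 1)/(v^2 + 2*v - 8)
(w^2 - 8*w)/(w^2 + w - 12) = w*(w - 8)/(w^2 + w - 12)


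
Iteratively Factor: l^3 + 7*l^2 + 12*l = (l + 3)*(l^2 + 4*l) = (l + 3)*(l + 4)*(l)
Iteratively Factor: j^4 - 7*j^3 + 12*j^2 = (j - 4)*(j^3 - 3*j^2) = (j - 4)*(j - 3)*(j^2) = j*(j - 4)*(j - 3)*(j)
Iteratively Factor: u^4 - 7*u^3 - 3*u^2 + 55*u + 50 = (u - 5)*(u^3 - 2*u^2 - 13*u - 10) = (u - 5)^2*(u^2 + 3*u + 2) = (u - 5)^2*(u + 2)*(u + 1)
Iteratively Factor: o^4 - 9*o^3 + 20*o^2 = (o)*(o^3 - 9*o^2 + 20*o) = o*(o - 5)*(o^2 - 4*o) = o*(o - 5)*(o - 4)*(o)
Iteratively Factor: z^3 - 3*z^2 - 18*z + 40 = (z - 5)*(z^2 + 2*z - 8) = (z - 5)*(z + 4)*(z - 2)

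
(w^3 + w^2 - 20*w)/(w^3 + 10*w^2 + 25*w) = (w - 4)/(w + 5)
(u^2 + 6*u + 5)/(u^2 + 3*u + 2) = (u + 5)/(u + 2)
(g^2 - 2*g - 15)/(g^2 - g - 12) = (g - 5)/(g - 4)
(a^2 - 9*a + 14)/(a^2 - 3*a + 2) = (a - 7)/(a - 1)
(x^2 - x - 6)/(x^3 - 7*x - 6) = 1/(x + 1)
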